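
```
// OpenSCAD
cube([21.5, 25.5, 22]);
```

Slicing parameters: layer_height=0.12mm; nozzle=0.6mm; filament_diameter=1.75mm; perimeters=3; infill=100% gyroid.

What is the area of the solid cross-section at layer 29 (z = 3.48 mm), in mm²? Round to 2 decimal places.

548.25 mm²

At z = 3.48 mm: the cube (footprint 21.5×25.5) is included at this height (area 548.25 mm²). Overall, the cross-section is a single solid region. Net area = 548.25 mm².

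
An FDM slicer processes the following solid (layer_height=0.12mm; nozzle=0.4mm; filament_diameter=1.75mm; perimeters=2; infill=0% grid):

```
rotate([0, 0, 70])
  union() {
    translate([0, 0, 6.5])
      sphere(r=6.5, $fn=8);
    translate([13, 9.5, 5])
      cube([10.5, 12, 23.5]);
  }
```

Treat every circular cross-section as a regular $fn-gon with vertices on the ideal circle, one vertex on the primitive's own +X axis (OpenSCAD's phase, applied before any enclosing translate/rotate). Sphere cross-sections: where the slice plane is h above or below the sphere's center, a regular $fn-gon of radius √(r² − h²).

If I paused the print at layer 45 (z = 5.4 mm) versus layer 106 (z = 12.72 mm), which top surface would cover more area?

layer 45 (z = 5.4 mm)

Layer 45 (z = 5.4): the r=6.5 sphere contributes a regular 8-gon of circumradius √(6.5²−1.1²) = 6.406 (area = (8/2)·6.406²·sin(360°/8) = 116.08 mm²); the 10.5×12 cube at (13, 9.5) contributes its full rectangle (area 126.00 mm²); Merging all regions: the 2 present regions are separate (no shared area or edge), so areas and boundary lengths simply add and each stays a separate island — area = 242.08 mm²; (rotated 70° about Z; rotation is an isometry so areas/perimeters/island counts are preserved). So its area = 242.08 mm². Layer 106 (z = 12.72): the sphere: section is a regular 8-gon, circumradius = √(r²−h²) = √(6.5²−6.22²) = 1.887 (area = (8/2)·1.887²·sin(360°/8) = 10.07 mm²); the cube at (13, 9.5) is present — its section is the full 10.5×12 rectangle (area 126.00 mm²); Merging all regions: the 2 present regions are separate (no shared area or edge), so areas and boundary lengths simply add and each stays a separate island — area = 136.07 mm²; (rotated 70° about Z; rotation is an isometry so areas/perimeters/island counts are preserved). So its area = 136.07 mm². Layer 45 is larger (242.08 vs 136.07 mm²).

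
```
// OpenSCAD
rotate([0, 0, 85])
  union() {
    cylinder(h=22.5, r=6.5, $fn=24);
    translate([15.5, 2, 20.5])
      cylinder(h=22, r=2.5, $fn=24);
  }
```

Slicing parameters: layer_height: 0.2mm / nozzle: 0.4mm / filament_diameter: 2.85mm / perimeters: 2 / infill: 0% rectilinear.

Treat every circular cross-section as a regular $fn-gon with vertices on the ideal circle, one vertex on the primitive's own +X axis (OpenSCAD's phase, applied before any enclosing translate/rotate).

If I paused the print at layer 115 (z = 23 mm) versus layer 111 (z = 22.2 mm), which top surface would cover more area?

Layer 115 (z = 23): the cylinder does not reach this height (z outside [0, 22.5]); the cylinder at (15.5, 2): section is a regular 24-gon, circumradius r=2.5 (area = (24/2)·2.500²·sin(360°/24) = 19.41 mm²); Taking the union: only the r=2.5 cylinder at (15.5, 2) is present, so the union is just that shape — area = 19.41 mm²; (rotated 85° about Z; rotation is an isometry so areas/perimeters/island counts are preserved). So its area = 19.41 mm². Layer 111 (z = 22.2): the r=6.5 cylinder gives a regular 24-gon of circumradius 6.5 (constant along its height) (area = (24/2)·6.500²·sin(360°/24) = 131.22 mm²); the r=2.5 cylinder at (15.5, 2) gives a regular 24-gon of circumradius 2.5 (constant along its height) (area = (24/2)·2.500²·sin(360°/24) = 19.41 mm²); Merging all regions: the 2 present regions are separate (no shared area or edge), so areas and boundary lengths simply add and each stays a separate island — area = 150.63 mm²; (rotated 85° about Z; rotation is an isometry so areas/perimeters/island counts are preserved). So its area = 150.63 mm². Layer 111 is larger (150.63 vs 19.41 mm²).

layer 111 (z = 22.2 mm)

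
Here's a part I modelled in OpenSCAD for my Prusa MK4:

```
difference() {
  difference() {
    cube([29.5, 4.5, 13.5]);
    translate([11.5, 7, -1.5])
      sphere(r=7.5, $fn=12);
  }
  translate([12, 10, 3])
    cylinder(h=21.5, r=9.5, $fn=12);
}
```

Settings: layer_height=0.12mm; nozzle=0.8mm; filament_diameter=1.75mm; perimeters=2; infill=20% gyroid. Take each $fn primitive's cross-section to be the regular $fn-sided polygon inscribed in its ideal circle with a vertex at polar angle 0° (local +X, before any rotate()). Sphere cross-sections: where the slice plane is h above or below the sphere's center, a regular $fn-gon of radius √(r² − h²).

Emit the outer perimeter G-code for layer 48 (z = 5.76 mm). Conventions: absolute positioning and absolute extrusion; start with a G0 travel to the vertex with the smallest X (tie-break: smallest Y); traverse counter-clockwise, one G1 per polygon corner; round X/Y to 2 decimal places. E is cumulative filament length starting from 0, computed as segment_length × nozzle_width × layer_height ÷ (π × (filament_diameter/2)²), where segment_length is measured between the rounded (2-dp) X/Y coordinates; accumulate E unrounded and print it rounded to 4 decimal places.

At z = 5.76 mm: the 29.5×4.5 cube contributes its full rectangle; the sphere at (11.5, 7): section is a regular 12-gon, circumradius = √(r²−h²) = √(7.5²−7.26²) = 1.882; After the difference (first − rest): starting from the 29.5×4.5 cube, the r=7.5 sphere at (11.5, 7) misses the remaining region (no effect) — 1 connected region; the r=9.5 cylinder at (12, 10) contributes a regular 12-gon of circumradius 9.5; Subtracting the remaining from the first: starting from that combined region, the r=9.5 cylinder at (12, 10) partially overlaps it — only the 39.39 mm² overlap (of its 270.75 mm²) is removed, clipping the outline — 1 connected region. The outline is a single polygon with 9 vertices. Extrusion per mm of travel: 0.8 × 0.12 / (π × 0.875²) = 0.039912. Accumulating E over each segment gives final E = 2.8176.

G0 X0.00 Y0.00 Z5.76
G1 X29.50 Y0.00 E1.1774
G1 X29.50 Y4.50 E1.3570
G1 X19.48 Y4.50 E1.7569
G1 X16.75 Y1.77 E1.9110
G1 X12.00 Y0.50 E2.1073
G1 X7.25 Y1.77 E2.3035
G1 X4.52 Y4.50 E2.4576
G1 X0.00 Y4.50 E2.6380
G1 X0.00 Y0.00 E2.8176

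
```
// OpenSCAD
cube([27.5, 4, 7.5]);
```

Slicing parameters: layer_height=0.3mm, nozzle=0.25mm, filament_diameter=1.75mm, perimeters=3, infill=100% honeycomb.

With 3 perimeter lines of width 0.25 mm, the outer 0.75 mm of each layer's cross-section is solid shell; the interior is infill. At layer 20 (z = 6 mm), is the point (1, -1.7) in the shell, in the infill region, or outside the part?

outside

At z = 6 mm: the cube (footprint 27.5×4) is included at this height. Overall, the cross-section is a single solid region. The nearest boundary edge runs (0.00, 0.00)→(27.50, 0.00); distance from the point to it = 1.70 mm. The point is not inside any of the regions above, so it lies outside the cross-section (1.70 mm from the nearest boundary).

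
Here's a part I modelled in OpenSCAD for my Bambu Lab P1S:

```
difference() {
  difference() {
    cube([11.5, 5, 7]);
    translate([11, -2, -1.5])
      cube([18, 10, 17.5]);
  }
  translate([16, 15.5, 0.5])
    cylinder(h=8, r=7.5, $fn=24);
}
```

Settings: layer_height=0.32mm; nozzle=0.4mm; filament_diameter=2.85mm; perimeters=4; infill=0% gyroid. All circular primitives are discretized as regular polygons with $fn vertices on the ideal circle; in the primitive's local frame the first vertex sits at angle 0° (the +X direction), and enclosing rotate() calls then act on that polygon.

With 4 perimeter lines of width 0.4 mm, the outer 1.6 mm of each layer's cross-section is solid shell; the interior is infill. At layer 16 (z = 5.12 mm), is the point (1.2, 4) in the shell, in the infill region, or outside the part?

At z = 5.12 mm: the cube (footprint 11.5×5) is included at this height; the 18×10 cube at (11, -2) contributes its full rectangle; Subtracting the remaining from the first: starting from the 11.5×5 cube, the 18×10 cube at (11, -2) partially overlaps it — only the 2.50 mm² overlap (of its 180.00 mm²) is removed, clipping the outline — 1 connected region; the r=7.5 cylinder at (16, 15.5) gives a regular 24-gon of circumradius 7.5 (constant along its height); Subtracting the remaining from the first: starting from the result so far, the r=7.5 cylinder at (16, 15.5) misses the remaining region (no effect) — 1 connected region. Overall, the cross-section is a single solid region. The nearest boundary edge runs (0.00, 5.00)→(11.00, 5.00); distance from the point to it = 1.00 mm. The point is inside the cross-section, 1.00 mm from the nearest boundary — within the 1.6 mm shell band (4 × 0.4).

shell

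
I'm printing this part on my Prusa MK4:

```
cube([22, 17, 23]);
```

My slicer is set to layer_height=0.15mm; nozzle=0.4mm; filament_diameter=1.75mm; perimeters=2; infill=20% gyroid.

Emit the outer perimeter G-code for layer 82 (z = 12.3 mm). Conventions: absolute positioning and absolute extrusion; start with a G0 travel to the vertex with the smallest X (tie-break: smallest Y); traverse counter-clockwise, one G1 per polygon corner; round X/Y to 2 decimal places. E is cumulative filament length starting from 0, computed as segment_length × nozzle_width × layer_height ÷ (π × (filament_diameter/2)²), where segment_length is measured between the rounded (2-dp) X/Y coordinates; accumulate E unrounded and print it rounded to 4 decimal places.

At z = 12.3 mm: the cube is present — its section is the full 22×17 rectangle. The outline is a single polygon with 4 vertices. Extrusion per mm of travel: 0.4 × 0.15 / (π × 0.875²) = 0.024945. Accumulating E over each segment gives final E = 1.9457.

G0 X0.00 Y0.00 Z12.30
G1 X22.00 Y0.00 E0.5488
G1 X22.00 Y17.00 E0.9729
G1 X0.00 Y17.00 E1.5217
G1 X0.00 Y0.00 E1.9457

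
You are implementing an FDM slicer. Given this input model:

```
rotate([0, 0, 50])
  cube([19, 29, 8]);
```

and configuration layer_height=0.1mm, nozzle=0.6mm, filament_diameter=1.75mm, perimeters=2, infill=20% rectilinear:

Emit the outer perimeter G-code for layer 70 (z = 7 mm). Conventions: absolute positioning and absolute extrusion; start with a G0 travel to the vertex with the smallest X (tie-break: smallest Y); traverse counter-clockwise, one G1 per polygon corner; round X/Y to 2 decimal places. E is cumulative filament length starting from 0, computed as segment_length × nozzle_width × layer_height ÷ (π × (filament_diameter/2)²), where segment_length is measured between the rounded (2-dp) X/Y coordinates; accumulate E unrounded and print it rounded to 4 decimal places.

G0 X-22.22 Y18.64 Z7.00
G1 X0.00 Y0.00 E0.7235
G1 X12.21 Y14.55 E1.1973
G1 X-10.00 Y33.20 E1.9208
G1 X-22.22 Y18.64 E2.3949

At z = 7 mm: the cube is present — its section is the full 19×29 rectangle; (whole slice rotated 50° about Z — lengths, areas and connectivity unchanged). The outline is a single polygon with 4 vertices. Extrusion per mm of travel: 0.6 × 0.1 / (π × 0.875²) = 0.024945. Accumulating E over each segment gives final E = 2.3949.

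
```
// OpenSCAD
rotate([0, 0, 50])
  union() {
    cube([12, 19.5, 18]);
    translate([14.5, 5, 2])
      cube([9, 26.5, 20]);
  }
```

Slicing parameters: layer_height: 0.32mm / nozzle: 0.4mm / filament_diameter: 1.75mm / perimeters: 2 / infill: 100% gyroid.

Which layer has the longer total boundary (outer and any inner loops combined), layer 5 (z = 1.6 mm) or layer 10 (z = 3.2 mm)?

Layer 5 (z = 1.6): the cube is present — its section is the full 12×19.5 rectangle (perimeter 63.00 mm); the cube at (14.5, 5) is not intersected at this z (z outside [2, 22]); Merging all regions: only the 12×19.5 cube is present, so the union is just that shape — boundary = 63.00 mm; (whole slice rotated 50° about Z — lengths, areas and connectivity unchanged). So its perimeter = 63.00 mm. Layer 10 (z = 3.2): the 12×19.5 cube contributes its full rectangle (perimeter 63.00 mm); the cube at (14.5, 5) (footprint 9×26.5) is included at this height (perimeter 71.00 mm); Taking the union: the 2 present regions are separate (no shared area or edge), so areas and boundary lengths simply add and each stays a separate island — boundary = 134.00 mm; (whole slice rotated 50° about Z — lengths, areas and connectivity unchanged). So its perimeter = 134.00 mm. Layer 10 is larger (134.00 vs 63.00 mm).

layer 10 (z = 3.2 mm)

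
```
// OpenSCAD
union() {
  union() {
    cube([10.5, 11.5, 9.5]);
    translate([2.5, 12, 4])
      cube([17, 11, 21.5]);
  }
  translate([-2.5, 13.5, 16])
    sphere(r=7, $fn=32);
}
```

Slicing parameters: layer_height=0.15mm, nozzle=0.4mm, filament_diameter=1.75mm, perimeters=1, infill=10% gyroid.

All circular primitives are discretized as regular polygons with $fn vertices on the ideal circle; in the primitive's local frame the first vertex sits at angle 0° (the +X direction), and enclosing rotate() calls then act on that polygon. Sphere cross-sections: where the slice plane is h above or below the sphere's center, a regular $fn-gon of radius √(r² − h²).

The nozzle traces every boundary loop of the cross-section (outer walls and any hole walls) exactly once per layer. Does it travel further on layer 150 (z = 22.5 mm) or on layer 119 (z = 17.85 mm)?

layer 119 (z = 17.85 mm)

Layer 150 (z = 22.5): the cube does not reach this height (z outside [0, 9.5]); the cube at (2.5, 12) is present — its section is the full 17×11 rectangle (perimeter 56.00 mm); Merging all regions: only the 17×11 cube at (2.5, 12) is present, so the union is just that shape — boundary = 56.00 mm; the r=7 sphere at (-2.5, 13.5) slices to a regular 32-gon of circumradius 2.598 (√(r²−h²) with h=6.5 from center) (perimeter = 2·32·2.598·sin(180°/32) = 16.30 mm); Combining (union): the 2 present regions are separate (no shared area or edge), so areas and boundary lengths simply add and each stays a separate island — boundary = 72.30 mm. So its perimeter = 72.30 mm. Layer 119 (z = 17.85): the cube does not reach this height (z outside [0, 9.5]); the cube at (2.5, 12) (footprint 17×11) is included at this height (perimeter 56.00 mm); Taking the union: only the 17×11 cube at (2.5, 12) is present, so the union is just that shape — boundary = 56.00 mm; the r=7 sphere at (-2.5, 13.5) contributes a regular 32-gon of circumradius √(7²−1.85²) = 6.751 (perimeter = 2·32·6.751·sin(180°/32) = 42.35 mm); Taking the union: the regions partially overlap (shared area 7.85 mm²), so the edge portions inside another operand are dropped and the merged outline is re-measured after clipping — boundary = 84.33 mm. So its perimeter = 84.33 mm. Layer 119 is larger (84.33 vs 72.30 mm).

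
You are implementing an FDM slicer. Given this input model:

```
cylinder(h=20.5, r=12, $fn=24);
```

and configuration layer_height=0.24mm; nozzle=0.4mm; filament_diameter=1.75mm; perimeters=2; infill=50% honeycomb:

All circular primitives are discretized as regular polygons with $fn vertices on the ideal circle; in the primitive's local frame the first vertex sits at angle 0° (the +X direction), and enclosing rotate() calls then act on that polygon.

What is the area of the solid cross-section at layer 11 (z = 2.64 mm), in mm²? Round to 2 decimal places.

At z = 2.64 mm: the r=12 cylinder gives a regular 24-gon of circumradius 12 (constant along its height) (area = (24/2)·12.000²·sin(360°/24) = 447.24 mm²). Overall, the cross-section is a single solid region. Net area = 447.24 mm².

447.24 mm²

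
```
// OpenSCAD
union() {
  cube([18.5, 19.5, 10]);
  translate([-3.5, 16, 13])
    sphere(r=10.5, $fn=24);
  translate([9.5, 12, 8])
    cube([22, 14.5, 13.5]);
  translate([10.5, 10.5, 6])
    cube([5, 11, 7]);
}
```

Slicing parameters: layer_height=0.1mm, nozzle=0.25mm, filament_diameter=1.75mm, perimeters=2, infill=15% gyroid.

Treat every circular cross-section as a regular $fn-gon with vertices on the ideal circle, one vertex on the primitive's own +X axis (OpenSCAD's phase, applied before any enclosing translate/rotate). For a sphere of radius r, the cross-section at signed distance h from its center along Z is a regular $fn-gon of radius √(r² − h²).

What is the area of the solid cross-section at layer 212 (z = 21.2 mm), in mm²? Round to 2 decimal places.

452.58 mm²

At z = 21.2 mm: the cube does not reach this height (z outside [0, 10]); the r=10.5 sphere at (-3.5, 16) slices to a regular 24-gon of circumradius 6.558 (√(r²−h²) with h=8.2 from center) (area = (24/2)·6.558²·sin(360°/24) = 133.58 mm²); the cube at (9.5, 12) is present — its section is the full 22×14.5 rectangle (area 319.00 mm²); the cube at (10.5, 10.5) does not reach this height (z outside [6, 13]); Taking the union: the 2 present regions are separate (no shared area or edge), so areas and boundary lengths simply add and each stays a separate island — area = 452.58 mm². Overall, the cross-section has 2 separate islands. Net area = 452.58 mm².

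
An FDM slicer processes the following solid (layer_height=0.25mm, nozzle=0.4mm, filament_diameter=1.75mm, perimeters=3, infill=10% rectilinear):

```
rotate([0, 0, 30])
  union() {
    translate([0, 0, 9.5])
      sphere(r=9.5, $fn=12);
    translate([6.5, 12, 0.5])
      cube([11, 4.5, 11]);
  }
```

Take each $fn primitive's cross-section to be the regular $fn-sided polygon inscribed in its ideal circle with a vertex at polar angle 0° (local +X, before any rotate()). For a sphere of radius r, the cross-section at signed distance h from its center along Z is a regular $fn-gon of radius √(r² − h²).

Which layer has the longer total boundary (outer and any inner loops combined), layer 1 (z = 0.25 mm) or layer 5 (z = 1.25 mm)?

Layer 1 (z = 0.25): the r=9.5 sphere contributes a regular 12-gon of circumradius √(9.5²−9.25²) = 2.165 (perimeter = 2·12·2.165·sin(180°/12) = 13.45 mm); the cube at (6.5, 12) does not reach this height (z outside [0.5, 11.5]); Taking the union: only the r=9.5 sphere is present, so the union is just that shape — boundary = 13.45 mm; (rotated 30° about Z; rotation is an isometry so areas/perimeters/island counts are preserved). So its perimeter = 13.45 mm. Layer 5 (z = 1.25): the r=9.5 sphere contributes a regular 12-gon of circumradius √(9.5²−8.25²) = 4.710 (perimeter = 2·12·4.710·sin(180°/12) = 29.26 mm); the cube at (6.5, 12) is present — its section is the full 11×4.5 rectangle (perimeter 31.00 mm); Merging all regions: the 2 present regions are separate (no shared area or edge), so areas and boundary lengths simply add and each stays a separate island — boundary = 60.26 mm; (rotated 30° about Z; rotation is an isometry so areas/perimeters/island counts are preserved). So its perimeter = 60.26 mm. Layer 5 is larger (60.26 vs 13.45 mm).

layer 5 (z = 1.25 mm)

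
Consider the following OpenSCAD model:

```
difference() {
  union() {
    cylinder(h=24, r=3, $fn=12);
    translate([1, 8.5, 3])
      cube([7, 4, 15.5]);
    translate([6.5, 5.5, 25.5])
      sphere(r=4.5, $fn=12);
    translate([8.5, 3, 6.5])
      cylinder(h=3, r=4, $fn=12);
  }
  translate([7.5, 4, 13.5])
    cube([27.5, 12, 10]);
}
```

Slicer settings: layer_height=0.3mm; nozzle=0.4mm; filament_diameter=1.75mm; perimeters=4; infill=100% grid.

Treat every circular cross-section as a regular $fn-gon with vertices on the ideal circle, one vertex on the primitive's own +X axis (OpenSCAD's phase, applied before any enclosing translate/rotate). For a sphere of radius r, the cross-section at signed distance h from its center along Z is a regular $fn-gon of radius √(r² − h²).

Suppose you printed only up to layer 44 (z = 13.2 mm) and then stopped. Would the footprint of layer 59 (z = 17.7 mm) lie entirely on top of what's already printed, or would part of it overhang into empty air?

Compare the two slices. At z = 13.2: the r=3 cylinder gives a regular 12-gon of circumradius 3 (constant along its height) (area = (12/2)·3.000²·sin(360°/12) = 27.00 mm²); the cube at (1, 8.5) is present — its section is the full 7×4 rectangle (area 28.00 mm²); the sphere at (6.5, 5.5) is absent (|z−center|=12.300 > r=4.5); the cylinder at (8.5, 3) does not reach this height (z outside [6.5, 9.5]); Combining (union): the 2 present regions are separate (no shared area or edge), so areas and boundary lengths simply add and each stays a separate island — area = 55.00 mm²; the cube at (7.5, 4) is not intersected at this z (z outside [13.5, 23.5]); After the difference (first − rest): none of the subtracted shapes is present at this height, so the result so far is unchanged — area = 55.00 mm². At z = 17.7: the r=3 cylinder contributes a regular 12-gon of circumradius 3 (area = (12/2)·3.000²·sin(360°/12) = 27.00 mm²); the 7×4 cube at (1, 8.5) contributes its full rectangle (area 28.00 mm²); the sphere at (6.5, 5.5) does not reach this height (|z−center|=7.800 > r=4.5); the cylinder at (8.5, 3) does not reach this height (z outside [6.5, 9.5]); Taking the union: the 2 present regions are separate (no shared area or edge), so areas and boundary lengths simply add and each stays a separate island — area = 55.00 mm²; the cube at (7.5, 4) is present — its section is the full 27.5×12 rectangle (area 330.00 mm²); Subtracting the remaining from the first: starting from that combined region (55.00 mm²), the 27.5×12 cube at (7.5, 4) partially overlaps it — only the 2.00 mm² overlap (of its 330.00 mm²) is removed, clipping the outline — area = 53.00 mm². Checking containment: the cross-section at z = 17.7 is a subset of the cross-section at z = 13.2.

entirely on top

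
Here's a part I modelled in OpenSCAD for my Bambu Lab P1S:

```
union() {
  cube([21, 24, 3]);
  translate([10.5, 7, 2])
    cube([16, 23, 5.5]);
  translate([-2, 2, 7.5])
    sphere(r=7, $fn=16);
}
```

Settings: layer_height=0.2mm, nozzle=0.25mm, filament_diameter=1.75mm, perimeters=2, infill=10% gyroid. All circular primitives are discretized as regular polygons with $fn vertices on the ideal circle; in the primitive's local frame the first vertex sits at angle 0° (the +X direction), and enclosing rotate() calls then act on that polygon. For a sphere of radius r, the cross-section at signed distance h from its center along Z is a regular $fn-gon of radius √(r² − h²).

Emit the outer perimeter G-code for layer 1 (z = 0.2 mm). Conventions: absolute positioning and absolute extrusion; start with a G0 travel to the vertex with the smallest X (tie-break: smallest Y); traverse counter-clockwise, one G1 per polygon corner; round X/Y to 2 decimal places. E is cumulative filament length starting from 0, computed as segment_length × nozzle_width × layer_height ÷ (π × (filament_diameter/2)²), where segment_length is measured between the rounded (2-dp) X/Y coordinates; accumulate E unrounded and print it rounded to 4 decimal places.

G0 X0.00 Y0.00 Z0.20
G1 X21.00 Y0.00 E0.4365
G1 X21.00 Y24.00 E0.9354
G1 X0.00 Y24.00 E1.3720
G1 X0.00 Y0.00 E1.8709

At z = 0.2 mm: the cube is present — its section is the full 21×24 rectangle; the cube at (10.5, 7) does not reach this height (z outside [2, 7.5]); the sphere at (-2, 2) does not reach this height (|z−center|=7.300 > r=7); Combining (union): only the 21×24 cube is present, so the union is just that shape — 1 connected region. The outline is a single polygon with 4 vertices. Extrusion per mm of travel: 0.25 × 0.2 / (π × 0.875²) = 0.020788. Accumulating E over each segment gives final E = 1.8709.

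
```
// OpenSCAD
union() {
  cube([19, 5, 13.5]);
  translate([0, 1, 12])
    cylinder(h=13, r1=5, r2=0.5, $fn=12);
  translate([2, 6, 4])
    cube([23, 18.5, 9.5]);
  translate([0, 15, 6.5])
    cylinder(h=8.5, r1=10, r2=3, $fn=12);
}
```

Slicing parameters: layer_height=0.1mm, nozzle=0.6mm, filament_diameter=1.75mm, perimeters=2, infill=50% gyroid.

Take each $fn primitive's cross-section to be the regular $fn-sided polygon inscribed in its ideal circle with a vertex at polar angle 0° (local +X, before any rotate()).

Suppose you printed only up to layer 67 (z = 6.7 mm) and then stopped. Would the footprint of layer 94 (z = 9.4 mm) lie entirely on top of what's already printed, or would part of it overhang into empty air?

entirely on top

Compare the two slices. At z = 6.7: the cube is present — its section is the full 19×5 rectangle (area 95.00 mm²); the cone at (0, 1) does not reach this height (z outside [12, 25]); the 23×18.5 cube at (2, 6) contributes its full rectangle (area 425.50 mm²); the cone at (0, 15) contributes a regular 12-gon of circumradius 9.835 (interpolated between r1=10 and r2=3 at t=0.024) (area = (12/2)·9.835²·sin(360°/12) = 290.20 mm²); Taking the union: the regions partially overlap — summed areas 810.70 mm² minus the doubly-counted overlap 106.66 mm² gives 704.04 mm² — area = 704.04 mm². At z = 9.4: the 19×5 cube contributes its full rectangle (area 95.00 mm²); the cone at (0, 1) is absent (z outside [12, 25]); the cube at (2, 6) (footprint 23×18.5) is included at this height (area 425.50 mm²); the cone at (0, 15) (r1=10→r2=3) has section circumradius 7.612 here — a regular 12-gon (area = (12/2)·7.612²·sin(360°/12) = 173.82 mm²); Combining (union): the regions partially overlap — summed areas 694.32 mm² minus the doubly-counted overlap 57.53 mm² gives 636.78 mm² — area = 636.78 mm². Checking containment: the cross-section at z = 9.4 is a subset of the cross-section at z = 6.7.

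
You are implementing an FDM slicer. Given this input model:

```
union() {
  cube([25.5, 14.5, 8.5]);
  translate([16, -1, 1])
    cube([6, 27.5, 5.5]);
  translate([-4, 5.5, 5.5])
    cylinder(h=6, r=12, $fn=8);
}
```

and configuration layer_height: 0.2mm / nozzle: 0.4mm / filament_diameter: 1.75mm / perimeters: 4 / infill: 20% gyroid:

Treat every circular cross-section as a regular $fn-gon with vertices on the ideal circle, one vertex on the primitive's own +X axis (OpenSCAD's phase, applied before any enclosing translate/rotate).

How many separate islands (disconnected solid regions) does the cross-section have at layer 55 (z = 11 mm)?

At z = 11 mm: the cube is absent (z outside [0, 8.5]); the cube at (16, -1) is absent (z outside [1, 6.5]); the r=12 cylinder at (-4, 5.5) contributes a regular 8-gon of circumradius 12; Merging all regions: only the r=12 cylinder at (-4, 5.5) is present, so the union is just that shape — 1 connected region. Overall, the cross-section is a single solid region. Island count = 1.

1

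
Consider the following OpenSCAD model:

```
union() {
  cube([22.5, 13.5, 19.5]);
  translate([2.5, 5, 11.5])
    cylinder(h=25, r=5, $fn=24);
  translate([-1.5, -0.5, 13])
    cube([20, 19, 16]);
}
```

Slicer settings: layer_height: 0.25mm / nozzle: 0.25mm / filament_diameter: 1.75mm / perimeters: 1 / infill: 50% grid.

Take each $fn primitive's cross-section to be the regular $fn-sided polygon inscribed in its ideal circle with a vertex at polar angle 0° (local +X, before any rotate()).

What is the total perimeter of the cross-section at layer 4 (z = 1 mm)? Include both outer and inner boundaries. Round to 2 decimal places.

At z = 1 mm: the cube is present — its section is the full 22.5×13.5 rectangle (perimeter 72.00 mm); the cylinder at (2.5, 5) does not reach this height (z outside [11.5, 36.5]); the cube at (-1.5, -0.5) does not reach this height (z outside [13, 29]); Combining (union): only the 22.5×13.5 cube is present, so the union is just that shape — boundary = 72.00 mm. Overall, the cross-section is a single solid region. Total boundary length (outer) = 72.00 mm.

72.00 mm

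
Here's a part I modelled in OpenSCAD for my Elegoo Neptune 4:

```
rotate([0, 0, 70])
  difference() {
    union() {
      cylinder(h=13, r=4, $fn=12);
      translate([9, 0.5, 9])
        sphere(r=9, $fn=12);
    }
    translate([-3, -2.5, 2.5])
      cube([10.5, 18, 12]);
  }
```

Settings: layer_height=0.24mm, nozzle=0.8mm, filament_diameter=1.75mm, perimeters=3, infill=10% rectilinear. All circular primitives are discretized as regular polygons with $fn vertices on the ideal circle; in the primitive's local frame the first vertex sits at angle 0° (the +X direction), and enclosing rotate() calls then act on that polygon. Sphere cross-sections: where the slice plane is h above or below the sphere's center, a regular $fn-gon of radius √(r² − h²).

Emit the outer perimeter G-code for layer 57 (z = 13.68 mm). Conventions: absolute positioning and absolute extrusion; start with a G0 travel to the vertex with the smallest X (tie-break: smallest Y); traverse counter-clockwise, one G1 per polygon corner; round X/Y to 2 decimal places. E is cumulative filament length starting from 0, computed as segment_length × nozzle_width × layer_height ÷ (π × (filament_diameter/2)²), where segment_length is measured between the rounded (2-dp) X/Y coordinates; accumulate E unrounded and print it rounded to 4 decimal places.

G0 X-4.75 Y9.71 Z13.68
G1 X4.91 Y6.19 E0.8207
G1 X3.07 Y1.13 E1.2505
G1 X3.94 Y1.06 E1.3202
G1 X7.55 Y2.74 E1.6380
G1 X9.83 Y6.00 E1.9556
G1 X10.18 Y9.96 E2.2729
G1 X8.50 Y13.57 E2.5907
G1 X5.24 Y15.85 E2.9083
G1 X1.27 Y16.20 E3.2264
G1 X-2.33 Y14.52 E3.5435
G1 X-4.62 Y11.26 E3.8616
G1 X-4.75 Y9.71 E3.9857

At z = 13.68 mm: the cylinder is absent (z outside [0, 13]); the r=9 sphere at (9, 0.5) contributes a regular 12-gon of circumradius √(9²−4.68²) = 7.687; Merging all regions: only the r=9 sphere at (9, 0.5) is present, so the union is just that shape — 1 connected region; the cube at (-3, -2.5) is present — its section is the full 10.5×18 rectangle; After the difference (first − rest): starting from the result so far, the 10.5×18 cube at (-3, -2.5) partially overlaps it — only the 50.45 mm² overlap (of its 189.00 mm²) is removed, clipping the outline — 1 connected region; (rotated 70° about Z; rotation is an isometry so areas/perimeters/island counts are preserved). The outline is a single polygon with 12 vertices. Extrusion per mm of travel: 0.8 × 0.24 / (π × 0.875²) = 0.079824. Accumulating E over each segment gives final E = 3.9857.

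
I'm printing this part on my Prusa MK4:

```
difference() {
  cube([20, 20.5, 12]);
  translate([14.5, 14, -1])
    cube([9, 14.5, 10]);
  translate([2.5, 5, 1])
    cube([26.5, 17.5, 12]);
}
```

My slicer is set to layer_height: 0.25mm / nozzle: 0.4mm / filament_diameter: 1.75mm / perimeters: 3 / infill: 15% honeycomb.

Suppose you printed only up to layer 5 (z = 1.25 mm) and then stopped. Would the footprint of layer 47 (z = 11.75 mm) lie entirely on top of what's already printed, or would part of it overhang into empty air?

entirely on top

Compare the two slices. At z = 1.25: the cube (footprint 20×20.5) is included at this height (area 410.00 mm²); the cube at (14.5, 14) is present — its section is the full 9×14.5 rectangle (area 130.50 mm²); the cube at (2.5, 5) (footprint 26.5×17.5) is included at this height (area 463.75 mm²); Subtracting the remaining from the first: starting from the 20×20.5 cube (410.00 mm²), the 9×14.5 cube at (14.5, 14) partially overlaps it — only the 35.75 mm² overlap (of its 130.50 mm²) is removed, clipping the outline; the 26.5×17.5 cube at (2.5, 5) partially overlaps it — only the 235.50 mm² overlap (of its 463.75 mm²) is removed, clipping the outline — area = 138.75 mm². At z = 11.75: the cube (footprint 20×20.5) is included at this height (area 410.00 mm²); the cube at (14.5, 14) is absent (z outside [-1, 9]); the cube at (2.5, 5) (footprint 26.5×17.5) is included at this height (area 463.75 mm²); Taking the first minus the rest: starting from the 20×20.5 cube (410.00 mm²), the 26.5×17.5 cube at (2.5, 5) partially overlaps it — only the 271.25 mm² overlap (of its 463.75 mm²) is removed, clipping the outline — area = 138.75 mm². Checking containment: the cross-section at z = 11.75 is a subset of the cross-section at z = 1.25.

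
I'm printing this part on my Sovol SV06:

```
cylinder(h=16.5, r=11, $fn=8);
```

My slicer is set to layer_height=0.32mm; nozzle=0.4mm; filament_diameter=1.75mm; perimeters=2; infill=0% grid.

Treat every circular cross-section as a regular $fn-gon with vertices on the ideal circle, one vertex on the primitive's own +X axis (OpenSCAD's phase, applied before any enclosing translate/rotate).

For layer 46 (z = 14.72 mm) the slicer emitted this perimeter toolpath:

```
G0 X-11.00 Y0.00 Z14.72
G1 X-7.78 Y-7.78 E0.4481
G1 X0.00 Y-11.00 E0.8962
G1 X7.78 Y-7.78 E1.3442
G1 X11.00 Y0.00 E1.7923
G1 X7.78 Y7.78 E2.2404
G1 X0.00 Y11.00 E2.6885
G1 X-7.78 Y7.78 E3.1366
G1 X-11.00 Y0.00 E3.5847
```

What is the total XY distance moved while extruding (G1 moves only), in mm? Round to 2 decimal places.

Sum the Euclidean lengths of each G1 segment: total = 67.36 mm.

67.36 mm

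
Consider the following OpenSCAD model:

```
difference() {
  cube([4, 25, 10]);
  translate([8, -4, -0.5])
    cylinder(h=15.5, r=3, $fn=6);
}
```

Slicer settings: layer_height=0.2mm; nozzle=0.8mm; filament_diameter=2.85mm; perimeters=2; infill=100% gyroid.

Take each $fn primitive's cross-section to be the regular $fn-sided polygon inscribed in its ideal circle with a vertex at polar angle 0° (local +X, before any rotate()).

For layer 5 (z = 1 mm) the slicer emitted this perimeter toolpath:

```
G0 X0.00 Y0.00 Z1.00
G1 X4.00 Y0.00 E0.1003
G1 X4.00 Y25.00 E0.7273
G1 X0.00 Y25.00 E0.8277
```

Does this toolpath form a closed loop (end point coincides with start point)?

Start point (G0): (0.00, 0.00). End point (last G1): the path does not return to the start — open.

no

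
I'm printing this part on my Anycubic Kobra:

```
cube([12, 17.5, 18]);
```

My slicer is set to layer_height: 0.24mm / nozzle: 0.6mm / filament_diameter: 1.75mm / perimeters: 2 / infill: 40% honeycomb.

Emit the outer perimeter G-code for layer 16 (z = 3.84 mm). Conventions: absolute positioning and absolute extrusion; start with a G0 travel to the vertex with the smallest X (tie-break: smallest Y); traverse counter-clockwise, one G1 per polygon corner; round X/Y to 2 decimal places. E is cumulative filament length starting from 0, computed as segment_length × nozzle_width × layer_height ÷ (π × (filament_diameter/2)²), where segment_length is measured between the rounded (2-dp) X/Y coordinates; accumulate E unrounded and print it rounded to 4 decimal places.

At z = 3.84 mm: the cube is present — its section is the full 12×17.5 rectangle. The outline is a single polygon with 4 vertices. Extrusion per mm of travel: 0.6 × 0.24 / (π × 0.875²) = 0.059868. Accumulating E over each segment gives final E = 3.5322.

G0 X0.00 Y0.00 Z3.84
G1 X12.00 Y0.00 E0.7184
G1 X12.00 Y17.50 E1.7661
G1 X0.00 Y17.50 E2.4845
G1 X0.00 Y0.00 E3.5322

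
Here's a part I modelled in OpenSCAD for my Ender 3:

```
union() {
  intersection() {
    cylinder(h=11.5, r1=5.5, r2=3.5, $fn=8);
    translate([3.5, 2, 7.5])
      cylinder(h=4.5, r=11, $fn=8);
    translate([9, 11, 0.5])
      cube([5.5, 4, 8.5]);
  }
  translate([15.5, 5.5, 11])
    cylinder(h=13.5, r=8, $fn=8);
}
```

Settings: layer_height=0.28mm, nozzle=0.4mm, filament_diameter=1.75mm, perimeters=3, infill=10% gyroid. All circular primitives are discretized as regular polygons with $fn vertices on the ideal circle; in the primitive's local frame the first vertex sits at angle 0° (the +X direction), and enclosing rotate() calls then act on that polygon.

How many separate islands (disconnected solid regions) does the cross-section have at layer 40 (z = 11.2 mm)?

1

At z = 11.2 mm: the cone: at t=0.974 of its height the radius interpolates to r₁+(r₂−r₁)t = 3.552, giving a regular 8-gon of that circumradius; the cylinder at (3.5, 2): section is a regular 8-gon, circumradius r=11; the cube at (9, 11) is not intersected at this z (z outside [0.5, 9]); After intersecting: at least one operand is absent at this height, so nothing remains; the r=8 cylinder at (15.5, 5.5) gives a regular 8-gon of circumradius 8 (constant along its height); Merging all regions: only the r=8 cylinder at (15.5, 5.5) is present, so the union is just that shape — 1 connected region. Overall, the cross-section is a single solid region. Island count = 1.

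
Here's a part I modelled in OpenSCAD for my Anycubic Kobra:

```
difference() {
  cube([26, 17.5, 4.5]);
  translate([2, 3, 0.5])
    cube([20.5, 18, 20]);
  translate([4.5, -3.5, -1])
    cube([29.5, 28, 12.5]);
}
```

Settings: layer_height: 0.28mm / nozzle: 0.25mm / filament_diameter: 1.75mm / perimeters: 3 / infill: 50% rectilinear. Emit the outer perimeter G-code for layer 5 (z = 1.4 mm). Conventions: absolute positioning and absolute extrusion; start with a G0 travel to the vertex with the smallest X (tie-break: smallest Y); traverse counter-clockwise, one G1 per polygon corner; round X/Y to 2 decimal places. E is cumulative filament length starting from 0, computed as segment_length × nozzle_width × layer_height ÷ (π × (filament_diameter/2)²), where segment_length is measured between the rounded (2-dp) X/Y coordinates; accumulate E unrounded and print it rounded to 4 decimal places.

G0 X0.00 Y0.00 Z1.40
G1 X4.50 Y0.00 E0.1310
G1 X4.50 Y3.00 E0.2183
G1 X2.00 Y3.00 E0.2910
G1 X2.00 Y17.50 E0.7130
G1 X0.00 Y17.50 E0.7712
G1 X0.00 Y0.00 E1.2805

At z = 1.4 mm: the cube is present — its section is the full 26×17.5 rectangle; the 20.5×18 cube at (2, 3) contributes its full rectangle; the cube at (4.5, -3.5) (footprint 29.5×28) is included at this height; Taking the first minus the rest: starting from the 26×17.5 cube, the 20.5×18 cube at (2, 3) partially overlaps it — only the 297.25 mm² overlap (of its 369.00 mm²) is removed, clipping the outline; the 29.5×28 cube at (4.5, -3.5) partially overlaps it — only the 115.25 mm² overlap (of its 826.00 mm²) is removed, clipping the outline — 1 connected region. The outline is a single polygon with 6 vertices. Extrusion per mm of travel: 0.25 × 0.28 / (π × 0.875²) = 0.029103. Accumulating E over each segment gives final E = 1.2805.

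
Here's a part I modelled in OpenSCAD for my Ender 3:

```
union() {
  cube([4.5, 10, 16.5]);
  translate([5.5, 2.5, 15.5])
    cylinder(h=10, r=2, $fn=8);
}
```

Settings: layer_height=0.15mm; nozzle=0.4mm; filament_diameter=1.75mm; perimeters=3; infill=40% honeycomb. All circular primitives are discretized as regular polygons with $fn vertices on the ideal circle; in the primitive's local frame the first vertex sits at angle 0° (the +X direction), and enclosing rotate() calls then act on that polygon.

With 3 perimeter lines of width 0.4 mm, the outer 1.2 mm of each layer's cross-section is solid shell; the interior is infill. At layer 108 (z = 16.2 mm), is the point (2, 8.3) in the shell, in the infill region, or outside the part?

At z = 16.2 mm: the cube (footprint 4.5×10) is included at this height; the r=2 cylinder at (5.5, 2.5) contributes a regular 8-gon of circumradius 2; Combining (union): the regions partially overlap (shared area 2.07 mm²), so overlapping operands fuse into one piece — 1 connected region. Overall, the cross-section is a single solid region. The nearest boundary edge runs (0.00, 10.00)→(4.50, 10.00); distance from the point to it = 1.70 mm. The point is inside the cross-section and 1.70 mm from the nearest boundary — more than the 1.2 mm shell width (3 × 0.4), so it's in the infill interior.

infill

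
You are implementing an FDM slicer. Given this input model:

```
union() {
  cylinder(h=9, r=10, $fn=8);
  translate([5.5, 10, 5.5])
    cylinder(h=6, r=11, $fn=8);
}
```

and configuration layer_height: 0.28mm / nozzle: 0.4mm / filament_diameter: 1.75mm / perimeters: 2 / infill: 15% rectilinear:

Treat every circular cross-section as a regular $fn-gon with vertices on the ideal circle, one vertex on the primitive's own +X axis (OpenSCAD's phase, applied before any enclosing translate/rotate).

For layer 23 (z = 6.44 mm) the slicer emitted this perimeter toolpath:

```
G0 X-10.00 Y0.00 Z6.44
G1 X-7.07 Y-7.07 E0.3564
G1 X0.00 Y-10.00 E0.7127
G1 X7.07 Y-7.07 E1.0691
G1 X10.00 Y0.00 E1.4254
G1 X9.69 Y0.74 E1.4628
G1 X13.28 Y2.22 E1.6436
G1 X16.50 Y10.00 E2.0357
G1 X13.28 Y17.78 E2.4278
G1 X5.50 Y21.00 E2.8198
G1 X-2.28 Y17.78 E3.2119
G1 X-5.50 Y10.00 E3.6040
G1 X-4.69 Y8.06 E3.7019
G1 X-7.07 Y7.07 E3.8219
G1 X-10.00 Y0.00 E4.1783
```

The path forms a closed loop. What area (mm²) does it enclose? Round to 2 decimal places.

528.74 mm²

Apply the shoelace formula to the sequence of (X, Y) vertices; enclosed area = 528.74 mm².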